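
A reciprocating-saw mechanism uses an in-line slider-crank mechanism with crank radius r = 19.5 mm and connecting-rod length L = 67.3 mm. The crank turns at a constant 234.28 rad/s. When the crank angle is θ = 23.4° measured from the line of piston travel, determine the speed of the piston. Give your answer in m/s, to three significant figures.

ω = 234.3 rad/s
For an in-line slider-crank, x = r cosθ + √(L² − r² sin²θ), so v = −rω sinθ·[1 + r cosθ/√(L² − r² sin²θ)].
With r = 0.0195 m, L = 0.0673 m, θ = 23.4°: √(L² − r² sin²θ) = 0.066853 m.
v = −0.0195·234.3·0.39715·[1 + 0.0195·0.91775/0.066853] = -2.3 m/s.
|v| = 2.3 m/s.

2.30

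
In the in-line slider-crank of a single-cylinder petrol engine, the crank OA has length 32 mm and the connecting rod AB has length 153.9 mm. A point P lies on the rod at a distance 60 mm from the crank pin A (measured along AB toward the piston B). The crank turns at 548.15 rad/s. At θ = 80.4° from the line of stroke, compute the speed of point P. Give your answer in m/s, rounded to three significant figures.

ω = 548.1 rad/s.  Crank-pin speed |V_A| = rω = 17.541 m/s, perpendicular to OA.
Rod angle: sinφ = −(r/L) sinθ ⇒ φ = -11.830°; ω_rod = −rω cosθ/√(L²−r²sin²θ) = -19.42 rad/s.
V_P = V_A + ω_rod × AP, with AP = 0.06 m along the rod.
Components: V_Px = −rω sinθ − a·ω_rod·sinφ = -17.534 m/s;  V_Py = rω cosθ + a·ω_rod·cosφ = +1.7848 m/s.
|V_P| = √(V_Px² + V_Py²) = 17.625 m/s.

17.6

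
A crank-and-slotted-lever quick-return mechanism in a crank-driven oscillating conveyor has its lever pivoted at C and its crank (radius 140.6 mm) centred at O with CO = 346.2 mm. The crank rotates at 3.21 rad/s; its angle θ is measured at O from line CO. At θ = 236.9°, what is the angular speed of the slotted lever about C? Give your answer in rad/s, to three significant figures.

ω = 3.21 rad/s
Crank pin A relative to C: A = (d + r cosθ, r sinθ); lever angle φ = atan2(r sinθ, d + r cosθ).
Differentiating tanφ: φ̇ = rω(d cosθ + r)/(d² + r² + 2dr cosθ).
d² + r² + 2dr cosθ = |CA|² = 0.086459 m²;  d cosθ + r = -0.04846 m.
|ω_lever| = |0.1406·3.21·-0.04846| / 0.086459 = 0.25297 rad/s.

0.253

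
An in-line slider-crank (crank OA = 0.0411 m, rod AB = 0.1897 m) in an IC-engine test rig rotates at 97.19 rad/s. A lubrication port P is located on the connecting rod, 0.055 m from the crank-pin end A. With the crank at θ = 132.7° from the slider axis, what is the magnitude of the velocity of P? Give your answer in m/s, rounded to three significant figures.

ω = 97.19 rad/s.  Crank-pin speed |V_A| = rω = 3.9945 m/s, perpendicular to OA.
Rod angle: sinφ = −(r/L) sinθ ⇒ φ = -9.162°; ω_rod = −rω cosθ/√(L²−r²sin²θ) = +14.465 rad/s.
V_P = V_A + ω_rod × AP, with AP = 0.055 m along the rod.
Components: V_Px = −rω sinθ − a·ω_rod·sinφ = -2.809 m/s;  V_Py = rω cosθ + a·ω_rod·cosφ = -1.9235 m/s.
|V_P| = √(V_Px² + V_Py²) = 3.4044 m/s.

3.40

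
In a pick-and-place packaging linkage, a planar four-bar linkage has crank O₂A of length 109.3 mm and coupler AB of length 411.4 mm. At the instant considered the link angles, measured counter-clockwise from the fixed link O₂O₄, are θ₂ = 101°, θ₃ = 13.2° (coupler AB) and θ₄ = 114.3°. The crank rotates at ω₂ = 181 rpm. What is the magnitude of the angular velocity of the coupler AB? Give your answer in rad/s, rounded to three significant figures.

ω₂ = 18.95 rad/s (from 181 rpm).
Differentiating the loop-closure r₂e^{iθ₂}+r₃e^{iθ₃}=r₁+r₄e^{iθ₄} gives r₂ω₂e^{iθ₂}+r₃ω₃e^{iθ₃}=r₄ω₄e^{iθ₄}.
Eliminating the other unknown: ω₃ = r₂ω₂ sin(θ₄−θ₂) / [r₃ sin(θ₃−θ₄)].
Numerator sine = +0.23005; denominator sine = -0.98129.
Result = 0.1093·18.95·(+0.23005) / (0.4114·(-0.98129)) = -1.1806 rad/s; magnitude 1.1806 rad/s.

1.18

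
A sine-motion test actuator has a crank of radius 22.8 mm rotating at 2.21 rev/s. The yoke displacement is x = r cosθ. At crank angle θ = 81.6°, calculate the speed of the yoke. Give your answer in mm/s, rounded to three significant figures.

313

ω = 13.89 rad/s (from 2.21 rev/s).
x = r cosθ ⇒ ẋ = −rω sinθ.
|v| = rω|sinθ| = 0.0228·13.89·|sin 81.6°| = 0.3132 m/s = 313.2 mm/s.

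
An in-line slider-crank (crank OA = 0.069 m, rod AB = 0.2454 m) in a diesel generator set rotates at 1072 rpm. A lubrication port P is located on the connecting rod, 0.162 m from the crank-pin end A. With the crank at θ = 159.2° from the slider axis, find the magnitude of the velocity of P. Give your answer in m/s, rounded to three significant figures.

3.35

ω = 112.3 rad/s.  Crank-pin speed |V_A| = rω = 7.7459 m/s, perpendicular to OA.
Rod angle: sinφ = −(r/L) sinθ ⇒ φ = -5.730°; ω_rod = −rω cosθ/√(L²−r²sin²θ) = +29.655 rad/s.
V_P = V_A + ω_rod × AP, with AP = 0.162 m along the rod.
Components: V_Px = −rω sinθ − a·ω_rod·sinφ = -2.2709 m/s;  V_Py = rω cosθ + a·ω_rod·cosφ = -2.4609 m/s.
|V_P| = √(V_Px² + V_Py²) = 3.3486 m/s.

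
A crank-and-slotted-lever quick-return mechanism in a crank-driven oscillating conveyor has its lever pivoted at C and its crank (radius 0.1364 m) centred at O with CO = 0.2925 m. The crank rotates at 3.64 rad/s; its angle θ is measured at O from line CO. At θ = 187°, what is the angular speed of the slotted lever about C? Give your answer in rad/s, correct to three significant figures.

3.06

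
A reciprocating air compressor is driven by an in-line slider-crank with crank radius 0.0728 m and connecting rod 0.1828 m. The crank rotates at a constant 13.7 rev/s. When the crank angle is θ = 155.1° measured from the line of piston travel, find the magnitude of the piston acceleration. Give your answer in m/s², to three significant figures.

ω = 2π·13.7 = 86.08 rad/s
x(θ) = r cosθ + √(L² − r² sin²θ); with ω constant, a = ω²·d²x/dθ².
d²x/dθ² = −r cosθ − r²(cos2θ)/√u − r⁴ sin²2θ/(4u^{3/2}),  u = L² − r² sin²θ = 0.0324763 m².
Substituting r = 0.0728 m, L = 0.1828 m, θ = 155.1°: d²x/dθ² = +0.046351 m.
a = ω²·d²x/dθ² = (86.08)²·(+0.046351) = +343.44 m/s²;  |a| = 343.44 m/s².

343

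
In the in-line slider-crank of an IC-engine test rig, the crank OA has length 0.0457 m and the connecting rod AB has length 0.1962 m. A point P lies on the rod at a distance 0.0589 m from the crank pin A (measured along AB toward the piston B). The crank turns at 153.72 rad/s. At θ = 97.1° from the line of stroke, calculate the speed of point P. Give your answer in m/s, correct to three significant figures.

ω = 153.7 rad/s.  Crank-pin speed |V_A| = rω = 7.025 m/s, perpendicular to OA.
Rod angle: sinφ = −(r/L) sinθ ⇒ φ = -13.364°; ω_rod = −rω cosθ/√(L²−r²sin²θ) = +4.5488 rad/s.
V_P = V_A + ω_rod × AP, with AP = 0.0589 m along the rod.
Components: V_Px = −rω sinθ − a·ω_rod·sinφ = -6.9092 m/s;  V_Py = rω cosθ + a·ω_rod·cosφ = -0.60763 m/s.
|V_P| = √(V_Px² + V_Py²) = 6.9359 m/s.

6.94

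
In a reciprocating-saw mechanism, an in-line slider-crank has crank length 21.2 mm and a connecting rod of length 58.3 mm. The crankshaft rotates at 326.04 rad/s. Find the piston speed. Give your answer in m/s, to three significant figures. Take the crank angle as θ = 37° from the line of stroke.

5.40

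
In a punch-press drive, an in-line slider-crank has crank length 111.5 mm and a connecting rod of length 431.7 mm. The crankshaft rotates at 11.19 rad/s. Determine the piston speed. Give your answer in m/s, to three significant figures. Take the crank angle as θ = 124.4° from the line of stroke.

0.876

ω = 11.19 rad/s
For an in-line slider-crank, x = r cosθ + √(L² − r² sin²θ), so v = −rω sinθ·[1 + r cosθ/√(L² − r² sin²θ)].
With r = 0.1115 m, L = 0.4317 m, θ = 124.4°: √(L² − r² sin²θ) = 0.42178 m.
v = −0.1115·11.19·0.82511·[1 + 0.1115·-0.56497/0.42178] = -0.87573 m/s.
|v| = 0.87573 m/s.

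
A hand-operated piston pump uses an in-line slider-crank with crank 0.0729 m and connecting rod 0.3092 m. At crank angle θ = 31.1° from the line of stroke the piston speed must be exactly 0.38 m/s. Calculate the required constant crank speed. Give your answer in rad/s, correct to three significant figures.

For an in-line slider-crank, |v_piston| = rω|sinθ|·[1 + r cosθ/√(L² − r² sin²θ)].
With r = 0.0729 m, L = 0.3092 m, θ = 31.1°: the bracketed kinematic factor |dx/dθ| = 0.045314 m.
ω = v/|dx/dθ| = 0.38/0.045314 = 8.3859 rad/s.

8.39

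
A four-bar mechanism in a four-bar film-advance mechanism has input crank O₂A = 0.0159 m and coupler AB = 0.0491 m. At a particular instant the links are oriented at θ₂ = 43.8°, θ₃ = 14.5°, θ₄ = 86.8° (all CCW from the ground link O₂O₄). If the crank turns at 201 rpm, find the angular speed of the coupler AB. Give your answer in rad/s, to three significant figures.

ω₂ = 21.05 rad/s (from 201 rpm).
Differentiating the loop-closure r₂e^{iθ₂}+r₃e^{iθ₃}=r₁+r₄e^{iθ₄} gives r₂ω₂e^{iθ₂}+r₃ω₃e^{iθ₃}=r₄ω₄e^{iθ₄}.
Eliminating the other unknown: ω₃ = r₂ω₂ sin(θ₄−θ₂) / [r₃ sin(θ₃−θ₄)].
Numerator sine = +0.68200; denominator sine = -0.95266.
Result = 0.0159·21.05·(+0.68200) / (0.0491·(-0.95266)) = -4.8796 rad/s; magnitude 4.8796 rad/s.

4.88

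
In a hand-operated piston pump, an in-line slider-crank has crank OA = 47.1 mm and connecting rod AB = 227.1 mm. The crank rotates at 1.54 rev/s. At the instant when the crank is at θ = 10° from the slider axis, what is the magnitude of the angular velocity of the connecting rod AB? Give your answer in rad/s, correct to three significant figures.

ω = 9.676 rad/s (converted from 1.54 rev/s).
The rod makes angle φ with the slider axis where L sinφ = r sinθ; differentiating, L cosφ·φ̇ = r ω cosθ.
L cosφ = √(L² − r² sin²θ) = 0.22695 m.
|ω_rod| = r ω |cosθ| / √(L² − r² sin²θ) = 0.0471·9.676·0.98481/0.22695 = 1.9776 rad/s.

1.98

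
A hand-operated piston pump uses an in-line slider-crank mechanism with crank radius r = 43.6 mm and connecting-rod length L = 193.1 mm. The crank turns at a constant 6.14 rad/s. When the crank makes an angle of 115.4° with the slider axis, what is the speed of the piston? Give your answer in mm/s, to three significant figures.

ω = 6.14 rad/s
For an in-line slider-crank, x = r cosθ + √(L² − r² sin²θ), so v = −rω sinθ·[1 + r cosθ/√(L² − r² sin²θ)].
With r = 0.0436 m, L = 0.1931 m, θ = 115.4°: √(L² − r² sin²θ) = 0.18904 m.
v = −0.0436·6.14·0.90334·[1 + 0.0436·-0.42894/0.18904] = -0.2179 m/s.
|v| = 0.2179 m/s = 217.9 mm/s.

218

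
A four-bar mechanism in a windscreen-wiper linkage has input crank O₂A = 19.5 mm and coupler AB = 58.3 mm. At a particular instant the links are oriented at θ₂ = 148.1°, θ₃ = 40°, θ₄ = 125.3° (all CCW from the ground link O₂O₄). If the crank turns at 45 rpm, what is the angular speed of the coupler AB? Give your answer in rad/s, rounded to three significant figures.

0.613

ω₂ = 4.712 rad/s (from 45 rpm).
Differentiating the loop-closure r₂e^{iθ₂}+r₃e^{iθ₃}=r₁+r₄e^{iθ₄} gives r₂ω₂e^{iθ₂}+r₃ω₃e^{iθ₃}=r₄ω₄e^{iθ₄}.
Eliminating the other unknown: ω₃ = r₂ω₂ sin(θ₄−θ₂) / [r₃ sin(θ₃−θ₄)].
Numerator sine = -0.38752; denominator sine = -0.99664.
Result = 0.0195·4.712·(-0.38752) / (0.0583·(-0.99664)) = +0.61286 rad/s; magnitude 0.61286 rad/s.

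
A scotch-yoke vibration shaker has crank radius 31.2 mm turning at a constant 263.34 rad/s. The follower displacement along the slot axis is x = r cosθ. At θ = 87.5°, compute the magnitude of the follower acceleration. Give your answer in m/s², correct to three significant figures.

ω = 263.3 rad/s
x = r cosθ ⇒ ẍ = −rω² cosθ (ω constant).
|a| = rω²|cosθ| = 0.0312·(263.3)²·|cos 87.5°| = 94.377 m/s².

94.4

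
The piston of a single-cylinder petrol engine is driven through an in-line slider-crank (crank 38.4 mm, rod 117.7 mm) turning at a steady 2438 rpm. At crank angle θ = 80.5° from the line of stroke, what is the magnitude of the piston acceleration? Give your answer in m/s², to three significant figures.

400

ω = 2π·2438/60 = 255.3 rad/s
x(θ) = r cosθ + √(L² − r² sin²θ); with ω constant, a = ω²·d²x/dθ².
d²x/dθ² = −r cosθ − r²(cos2θ)/√u − r⁴ sin²2θ/(4u^{3/2}),  u = L² − r² sin²θ = 0.0124189 m².
Substituting r = 0.0384 m, L = 0.1177 m, θ = 80.5°: d²x/dθ² = +0.0061315 m.
a = ω²·d²x/dθ² = (255.3)²·(+0.0061315) = +399.66 m/s²;  |a| = 399.66 m/s².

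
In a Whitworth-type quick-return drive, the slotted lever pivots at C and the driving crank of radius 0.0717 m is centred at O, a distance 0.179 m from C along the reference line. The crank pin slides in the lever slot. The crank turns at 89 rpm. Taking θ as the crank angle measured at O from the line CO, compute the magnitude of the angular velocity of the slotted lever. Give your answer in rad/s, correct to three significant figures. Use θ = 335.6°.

2.59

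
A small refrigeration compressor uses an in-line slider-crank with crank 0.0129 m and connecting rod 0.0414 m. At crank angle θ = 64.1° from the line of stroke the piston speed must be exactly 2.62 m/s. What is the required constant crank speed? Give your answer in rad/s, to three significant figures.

198

For an in-line slider-crank, |v_piston| = rω|sinθ|·[1 + r cosθ/√(L² − r² sin²θ)].
With r = 0.0129 m, L = 0.0414 m, θ = 64.1°: the bracketed kinematic factor |dx/dθ| = 0.01325 m.
ω = v/|dx/dθ| = 2.62/0.01325 = 197.74 rad/s.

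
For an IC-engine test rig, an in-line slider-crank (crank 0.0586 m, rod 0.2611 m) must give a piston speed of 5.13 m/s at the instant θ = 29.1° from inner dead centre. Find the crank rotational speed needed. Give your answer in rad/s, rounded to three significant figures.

For an in-line slider-crank, |v_piston| = rω|sinθ|·[1 + r cosθ/√(L² − r² sin²θ)].
With r = 0.0586 m, L = 0.2611 m, θ = 29.1°: the bracketed kinematic factor |dx/dθ| = 0.034122 m.
ω = v/|dx/dθ| = 5.13/0.034122 = 150.34 rad/s.

150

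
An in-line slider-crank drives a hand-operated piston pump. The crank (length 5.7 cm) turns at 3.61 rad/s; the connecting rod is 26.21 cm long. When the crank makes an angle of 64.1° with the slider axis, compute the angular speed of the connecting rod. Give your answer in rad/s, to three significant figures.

0.350

ω = 3.61 rad/s
The rod makes angle φ with the slider axis where L sinφ = r sinθ; differentiating, L cosφ·φ̇ = r ω cosθ.
L cosφ = √(L² − r² sin²θ) = 0.25704 m.
|ω_rod| = r ω |cosθ| / √(L² − r² sin²θ) = 0.057·3.61·0.43680/0.25704 = 0.34968 rad/s.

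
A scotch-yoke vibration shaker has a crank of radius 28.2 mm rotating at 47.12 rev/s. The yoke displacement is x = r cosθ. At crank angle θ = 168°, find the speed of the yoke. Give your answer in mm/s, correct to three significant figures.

1740

ω = 296.1 rad/s (from 47.12 rev/s).
x = r cosθ ⇒ ẋ = −rω sinθ.
|v| = rω|sinθ| = 0.0282·296.1·|sin 168°| = 1.7359 m/s = 1735.9 mm/s.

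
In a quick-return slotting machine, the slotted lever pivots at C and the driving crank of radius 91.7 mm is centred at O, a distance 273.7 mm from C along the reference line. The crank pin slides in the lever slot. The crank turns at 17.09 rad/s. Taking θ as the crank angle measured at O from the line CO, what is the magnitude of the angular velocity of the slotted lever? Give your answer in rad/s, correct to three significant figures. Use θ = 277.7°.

2.23

ω = 17.09 rad/s
Crank pin A relative to C: A = (d + r cosθ, r sinθ); lever angle φ = atan2(r sinθ, d + r cosθ).
Differentiating tanφ: φ̇ = rω(d cosθ + r)/(d² + r² + 2dr cosθ).
d² + r² + 2dr cosθ = |CA|² = 0.0900462 m²;  d cosθ + r = +0.12837 m.
|ω_lever| = |0.0917·17.09·+0.12837| / 0.0900462 = 2.2342 rad/s.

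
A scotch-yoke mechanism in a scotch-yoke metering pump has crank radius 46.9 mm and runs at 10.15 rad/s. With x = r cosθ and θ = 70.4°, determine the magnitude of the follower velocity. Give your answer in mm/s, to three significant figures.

448

ω = 10.15 rad/s
x = r cosθ ⇒ ẋ = −rω sinθ.
|v| = rω|sinθ| = 0.0469·10.15·|sin 70.4°| = 0.44845 m/s = 448.45 mm/s.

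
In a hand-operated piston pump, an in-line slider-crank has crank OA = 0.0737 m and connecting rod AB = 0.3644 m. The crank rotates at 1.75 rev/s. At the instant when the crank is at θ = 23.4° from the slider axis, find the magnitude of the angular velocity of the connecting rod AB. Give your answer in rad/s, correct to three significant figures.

ω = 11 rad/s (converted from 1.75 rev/s).
The rod makes angle φ with the slider axis where L sinφ = r sinθ; differentiating, L cosφ·φ̇ = r ω cosθ.
L cosφ = √(L² − r² sin²θ) = 0.36322 m.
|ω_rod| = r ω |cosθ| / √(L² − r² sin²θ) = 0.0737·11·0.91775/0.36322 = 2.0476 rad/s.

2.05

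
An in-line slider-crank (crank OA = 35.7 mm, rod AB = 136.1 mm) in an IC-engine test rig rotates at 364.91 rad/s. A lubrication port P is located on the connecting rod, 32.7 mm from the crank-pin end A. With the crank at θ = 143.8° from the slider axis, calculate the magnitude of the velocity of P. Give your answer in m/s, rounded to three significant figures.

10.8

ω = 364.9 rad/s.  Crank-pin speed |V_A| = rω = 13.027 m/s, perpendicular to OA.
Rod angle: sinφ = −(r/L) sinθ ⇒ φ = -8.912°; ω_rod = −rω cosθ/√(L²−r²sin²θ) = +78.185 rad/s.
V_P = V_A + ω_rod × AP, with AP = 0.0327 m along the rod.
Components: V_Px = −rω sinθ − a·ω_rod·sinφ = -7.2979 m/s;  V_Py = rω cosθ + a·ω_rod·cosφ = -7.9867 m/s.
|V_P| = √(V_Px² + V_Py²) = 10.819 m/s.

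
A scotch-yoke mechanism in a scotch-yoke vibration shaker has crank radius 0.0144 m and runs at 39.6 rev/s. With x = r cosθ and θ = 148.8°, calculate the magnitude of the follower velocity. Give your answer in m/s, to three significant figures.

1.86

ω = 248.8 rad/s (from 39.6 rev/s).
x = r cosθ ⇒ ẋ = −rω sinθ.
|v| = rω|sinθ| = 0.0144·248.8·|sin 148.8°| = 1.8561 m/s.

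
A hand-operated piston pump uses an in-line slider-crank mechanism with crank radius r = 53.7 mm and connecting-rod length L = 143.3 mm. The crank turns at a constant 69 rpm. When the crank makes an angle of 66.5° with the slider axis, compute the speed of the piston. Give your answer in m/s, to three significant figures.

0.412

ω = 2π·69/60 = 7.226 rad/s
For an in-line slider-crank, x = r cosθ + √(L² − r² sin²θ), so v = −rω sinθ·[1 + r cosθ/√(L² − r² sin²θ)].
With r = 0.0537 m, L = 0.1433 m, θ = 66.5°: √(L² − r² sin²θ) = 0.13457 m.
v = −0.0537·7.226·0.91706·[1 + 0.0537·0.39875/0.13457] = -0.41246 m/s.
|v| = 0.41246 m/s.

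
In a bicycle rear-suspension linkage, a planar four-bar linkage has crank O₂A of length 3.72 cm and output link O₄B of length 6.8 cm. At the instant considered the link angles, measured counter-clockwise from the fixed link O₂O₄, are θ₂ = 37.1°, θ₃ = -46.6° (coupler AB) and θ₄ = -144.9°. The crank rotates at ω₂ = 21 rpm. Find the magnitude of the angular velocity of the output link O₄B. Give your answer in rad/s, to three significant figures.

1.21

ω₂ = 2.199 rad/s (from 21 rpm).
Differentiating the loop-closure r₂e^{iθ₂}+r₃e^{iθ₃}=r₁+r₄e^{iθ₄} gives r₂ω₂e^{iθ₂}+r₃ω₃e^{iθ₃}=r₄ω₄e^{iθ₄}.
Eliminating the other unknown: ω₄ = r₂ω₂ sin(θ₂−θ₃) / [r₄ sin(θ₄−θ₃)].
Numerator sine = +0.99396; denominator sine = -0.98953.
Result = 0.0372·2.199·(+0.99396) / (0.068·(-0.98953)) = -1.2084 rad/s; magnitude 1.2084 rad/s.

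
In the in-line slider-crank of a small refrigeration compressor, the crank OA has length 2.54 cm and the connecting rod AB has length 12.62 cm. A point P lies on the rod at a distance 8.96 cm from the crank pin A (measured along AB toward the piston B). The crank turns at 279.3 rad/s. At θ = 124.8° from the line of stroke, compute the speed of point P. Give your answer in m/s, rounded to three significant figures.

ω = 279.3 rad/s.  Crank-pin speed |V_A| = rω = 7.0942 m/s, perpendicular to OA.
Rod angle: sinφ = −(r/L) sinθ ⇒ φ = -9.513°; ω_rod = −rω cosθ/√(L²−r²sin²θ) = +32.529 rad/s.
V_P = V_A + ω_rod × AP, with AP = 0.0896 m along the rod.
Components: V_Px = −rω sinθ − a·ω_rod·sinφ = -5.3437 m/s;  V_Py = rω cosθ + a·ω_rod·cosφ = -1.1742 m/s.
|V_P| = √(V_Px² + V_Py²) = 5.4712 m/s.

5.47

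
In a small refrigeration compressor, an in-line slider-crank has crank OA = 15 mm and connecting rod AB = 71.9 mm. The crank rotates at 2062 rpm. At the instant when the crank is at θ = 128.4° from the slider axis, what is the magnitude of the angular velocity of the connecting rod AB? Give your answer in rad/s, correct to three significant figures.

ω = 215.9 rad/s (converted from 2062 rpm).
The rod makes angle φ with the slider axis where L sinφ = r sinθ; differentiating, L cosφ·φ̇ = r ω cosθ.
L cosφ = √(L² − r² sin²θ) = 0.070933 m.
|ω_rod| = r ω |cosθ| / √(L² − r² sin²θ) = 0.015·215.9·0.62115/0.070933 = 28.363 rad/s.

28.4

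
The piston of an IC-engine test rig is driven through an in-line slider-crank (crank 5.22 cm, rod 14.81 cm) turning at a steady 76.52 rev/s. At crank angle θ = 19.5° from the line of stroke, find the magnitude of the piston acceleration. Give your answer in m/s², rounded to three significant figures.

14800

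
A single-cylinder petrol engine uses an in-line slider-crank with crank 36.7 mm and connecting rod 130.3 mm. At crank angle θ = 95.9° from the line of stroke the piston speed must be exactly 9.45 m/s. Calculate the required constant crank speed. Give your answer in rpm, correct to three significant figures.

For an in-line slider-crank, |v_piston| = rω|sinθ|·[1 + r cosθ/√(L² − r² sin²θ)].
With r = 0.0367 m, L = 0.1303 m, θ = 95.9°: the bracketed kinematic factor |dx/dθ| = 0.035405 m.
ω = v/|dx/dθ| = 9.45/0.035405 = 266.91 rad/s.
N = 60ω/(2π) = 2548.8 rpm.

2550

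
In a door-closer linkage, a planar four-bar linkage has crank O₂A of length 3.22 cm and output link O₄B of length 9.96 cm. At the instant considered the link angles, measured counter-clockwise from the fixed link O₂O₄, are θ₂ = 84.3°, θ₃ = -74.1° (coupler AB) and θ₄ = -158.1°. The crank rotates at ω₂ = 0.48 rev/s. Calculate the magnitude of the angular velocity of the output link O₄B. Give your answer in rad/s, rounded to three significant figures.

0.361

ω₂ = 3.016 rad/s (from 0.48 rev/s).
Differentiating the loop-closure r₂e^{iθ₂}+r₃e^{iθ₃}=r₁+r₄e^{iθ₄} gives r₂ω₂e^{iθ₂}+r₃ω₃e^{iθ₃}=r₄ω₄e^{iθ₄}.
Eliminating the other unknown: ω₄ = r₂ω₂ sin(θ₂−θ₃) / [r₄ sin(θ₄−θ₃)].
Numerator sine = +0.36812; denominator sine = -0.99452.
Result = 0.0322·3.016·(+0.36812) / (0.0996·(-0.99452)) = -0.36091 rad/s; magnitude 0.36091 rad/s.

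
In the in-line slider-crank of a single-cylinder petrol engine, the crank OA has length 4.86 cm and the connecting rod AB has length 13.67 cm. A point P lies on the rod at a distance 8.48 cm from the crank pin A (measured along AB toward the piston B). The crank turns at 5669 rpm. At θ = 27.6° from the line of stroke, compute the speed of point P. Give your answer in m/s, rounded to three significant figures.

18.7

ω = 593.7 rad/s.  Crank-pin speed |V_A| = rω = 28.852 m/s, perpendicular to OA.
Rod angle: sinφ = −(r/L) sinθ ⇒ φ = -9.481°; ω_rod = −rω cosθ/√(L²−r²sin²θ) = -189.63 rad/s.
V_P = V_A + ω_rod × AP, with AP = 0.0848 m along the rod.
Components: V_Px = −rω sinθ − a·ω_rod·sinφ = -16.016 m/s;  V_Py = rω cosθ + a·ω_rod·cosφ = +9.7074 m/s.
|V_P| = √(V_Px² + V_Py²) = 18.728 m/s.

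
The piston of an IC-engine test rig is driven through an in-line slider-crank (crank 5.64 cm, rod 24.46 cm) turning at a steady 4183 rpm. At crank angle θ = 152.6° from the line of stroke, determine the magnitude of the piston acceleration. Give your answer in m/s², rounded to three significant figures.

8140

ω = 2π·4183/60 = 438 rad/s
x(θ) = r cosθ + √(L² − r² sin²θ); with ω constant, a = ω²·d²x/dθ².
d²x/dθ² = −r cosθ − r²(cos2θ)/√u − r⁴ sin²2θ/(4u^{3/2}),  u = L² − r² sin²θ = 0.0591555 m².
Substituting r = 0.0564 m, L = 0.2446 m, θ = 152.6°: d²x/dθ² = +0.042416 m.
a = ω²·d²x/dθ² = (438)²·(+0.042416) = +8138.9 m/s²;  |a| = 8138.9 m/s².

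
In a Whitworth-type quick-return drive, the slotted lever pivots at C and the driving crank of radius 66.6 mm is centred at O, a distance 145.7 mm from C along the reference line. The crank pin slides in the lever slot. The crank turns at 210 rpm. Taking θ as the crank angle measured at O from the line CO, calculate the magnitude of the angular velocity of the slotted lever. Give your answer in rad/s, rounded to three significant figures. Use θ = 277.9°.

ω = 21.99 rad/s (from 210 rpm).
Crank pin A relative to C: A = (d + r cosθ, r sinθ); lever angle φ = atan2(r sinθ, d + r cosθ).
Differentiating tanφ: φ̇ = rω(d cosθ + r)/(d² + r² + 2dr cosθ).
d² + r² + 2dr cosθ = |CA|² = 0.0283315 m²;  d cosθ + r = +0.086626 m.
|ω_lever| = |0.0666·21.99·+0.086626| / 0.0283315 = 4.4782 rad/s.

4.48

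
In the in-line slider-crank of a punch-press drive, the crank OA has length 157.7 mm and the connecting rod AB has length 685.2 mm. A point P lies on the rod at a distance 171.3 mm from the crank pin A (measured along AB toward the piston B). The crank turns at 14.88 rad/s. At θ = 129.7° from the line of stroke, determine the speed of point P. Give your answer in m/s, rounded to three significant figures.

2.07

ω = 14.88 rad/s.  Crank-pin speed |V_A| = rω = 2.3466 m/s, perpendicular to OA.
Rod angle: sinφ = −(r/L) sinθ ⇒ φ = -10.200°; ω_rod = −rω cosθ/√(L²−r²sin²θ) = +2.2227 rad/s.
V_P = V_A + ω_rod × AP, with AP = 0.1713 m along the rod.
Components: V_Px = −rω sinθ − a·ω_rod·sinφ = -1.738 m/s;  V_Py = rω cosθ + a·ω_rod·cosφ = -1.1242 m/s.
|V_P| = √(V_Px² + V_Py²) = 2.0699 m/s.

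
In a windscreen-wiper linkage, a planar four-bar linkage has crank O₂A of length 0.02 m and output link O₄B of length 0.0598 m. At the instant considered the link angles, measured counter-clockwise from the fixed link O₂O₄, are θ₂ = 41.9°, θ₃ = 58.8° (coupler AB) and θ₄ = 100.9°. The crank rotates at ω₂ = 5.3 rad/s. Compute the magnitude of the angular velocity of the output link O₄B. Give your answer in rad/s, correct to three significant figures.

0.769

ω₂ = 5.3 rad/s
Differentiating the loop-closure r₂e^{iθ₂}+r₃e^{iθ₃}=r₁+r₄e^{iθ₄} gives r₂ω₂e^{iθ₂}+r₃ω₃e^{iθ₃}=r₄ω₄e^{iθ₄}.
Eliminating the other unknown: ω₄ = r₂ω₂ sin(θ₂−θ₃) / [r₄ sin(θ₄−θ₃)].
Numerator sine = -0.29070; denominator sine = +0.67043.
Result = 0.02·5.3·(-0.29070) / (0.0598·(+0.67043)) = -0.7686 rad/s; magnitude 0.7686 rad/s.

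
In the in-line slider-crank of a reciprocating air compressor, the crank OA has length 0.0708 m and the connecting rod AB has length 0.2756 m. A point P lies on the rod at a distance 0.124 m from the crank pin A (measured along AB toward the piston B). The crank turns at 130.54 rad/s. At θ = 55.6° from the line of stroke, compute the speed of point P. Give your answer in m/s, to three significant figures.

8.63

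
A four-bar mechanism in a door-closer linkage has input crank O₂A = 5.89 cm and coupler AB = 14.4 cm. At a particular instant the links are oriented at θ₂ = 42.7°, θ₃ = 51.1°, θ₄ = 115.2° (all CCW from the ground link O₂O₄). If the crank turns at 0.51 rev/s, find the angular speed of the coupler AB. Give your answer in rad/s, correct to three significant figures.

ω₂ = 3.204 rad/s (from 0.51 rev/s).
Differentiating the loop-closure r₂e^{iθ₂}+r₃e^{iθ₃}=r₁+r₄e^{iθ₄} gives r₂ω₂e^{iθ₂}+r₃ω₃e^{iθ₃}=r₄ω₄e^{iθ₄}.
Eliminating the other unknown: ω₃ = r₂ω₂ sin(θ₄−θ₂) / [r₃ sin(θ₃−θ₄)].
Numerator sine = +0.95372; denominator sine = -0.89956.
Result = 0.0589·3.204·(+0.95372) / (0.144·(-0.89956)) = -1.3896 rad/s; magnitude 1.3896 rad/s.

1.39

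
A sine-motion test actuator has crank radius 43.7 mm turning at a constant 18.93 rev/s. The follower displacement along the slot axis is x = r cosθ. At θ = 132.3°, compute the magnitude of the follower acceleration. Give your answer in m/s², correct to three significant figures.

ω = 118.9 rad/s (from 18.93 rev/s).
x = r cosθ ⇒ ẍ = −rω² cosθ (ω constant).
|a| = rω²|cosθ| = 0.0437·(118.9)²·|cos 132.3°| = 416.07 m/s².

416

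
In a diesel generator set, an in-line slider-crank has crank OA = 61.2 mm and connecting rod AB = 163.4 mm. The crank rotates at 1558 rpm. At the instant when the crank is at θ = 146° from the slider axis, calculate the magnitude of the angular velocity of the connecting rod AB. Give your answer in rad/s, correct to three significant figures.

51.8

ω = 163.2 rad/s (converted from 1558 rpm).
The rod makes angle φ with the slider axis where L sinφ = r sinθ; differentiating, L cosφ·φ̇ = r ω cosθ.
L cosφ = √(L² − r² sin²θ) = 0.15978 m.
|ω_rod| = r ω |cosθ| / √(L² − r² sin²θ) = 0.0612·163.2·0.82904/0.15978 = 51.81 rad/s.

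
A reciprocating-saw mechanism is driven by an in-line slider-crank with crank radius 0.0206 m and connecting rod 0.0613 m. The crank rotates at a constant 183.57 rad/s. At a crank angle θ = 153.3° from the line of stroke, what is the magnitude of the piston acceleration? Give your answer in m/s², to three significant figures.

ω = 183.6 rad/s
x(θ) = r cosθ + √(L² − r² sin²θ); with ω constant, a = ω²·d²x/dθ².
d²x/dθ² = −r cosθ − r²(cos2θ)/√u − r⁴ sin²2θ/(4u^{3/2}),  u = L² − r² sin²θ = 0.00367202 m².
Substituting r = 0.0206 m, L = 0.0613 m, θ = 153.3°: d²x/dθ² = +0.014098 m.
a = ω²·d²x/dθ² = (183.6)²·(+0.014098) = +475.06 m/s²;  |a| = 475.06 m/s².

475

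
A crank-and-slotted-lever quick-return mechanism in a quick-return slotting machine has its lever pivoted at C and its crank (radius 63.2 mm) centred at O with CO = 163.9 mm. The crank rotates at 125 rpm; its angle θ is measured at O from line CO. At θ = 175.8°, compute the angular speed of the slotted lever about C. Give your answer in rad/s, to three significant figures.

ω = 13.09 rad/s (from 125 rpm).
Crank pin A relative to C: A = (d + r cosθ, r sinθ); lever angle φ = atan2(r sinθ, d + r cosθ).
Differentiating tanφ: φ̇ = rω(d cosθ + r)/(d² + r² + 2dr cosθ).
d² + r² + 2dr cosθ = |CA|² = 0.0101961 m²;  d cosθ + r = -0.10026 m.
|ω_lever| = |0.0632·13.09·-0.10026| / 0.0101961 = 8.1348 rad/s.

8.13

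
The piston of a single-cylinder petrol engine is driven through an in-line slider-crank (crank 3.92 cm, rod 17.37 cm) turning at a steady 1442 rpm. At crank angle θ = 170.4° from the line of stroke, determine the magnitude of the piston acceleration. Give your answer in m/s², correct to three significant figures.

ω = 2π·1442/60 = 151 rad/s
x(θ) = r cosθ + √(L² − r² sin²θ); with ω constant, a = ω²·d²x/dθ².
d²x/dθ² = −r cosθ − r²(cos2θ)/√u − r⁴ sin²2θ/(4u^{3/2}),  u = L² − r² sin²θ = 0.030129 m².
Substituting r = 0.0392 m, L = 0.1737 m, θ = 170.4°: d²x/dθ² = +0.030278 m.
a = ω²·d²x/dθ² = (151)²·(+0.030278) = +690.43 m/s²;  |a| = 690.43 m/s².

690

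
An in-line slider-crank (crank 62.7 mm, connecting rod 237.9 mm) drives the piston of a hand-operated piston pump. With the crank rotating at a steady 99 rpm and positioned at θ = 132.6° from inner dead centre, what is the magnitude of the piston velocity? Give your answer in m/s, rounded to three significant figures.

ω = 2π·99/60 = 10.37 rad/s
For an in-line slider-crank, x = r cosθ + √(L² − r² sin²θ), so v = −rω sinθ·[1 + r cosθ/√(L² − r² sin²θ)].
With r = 0.0627 m, L = 0.2379 m, θ = 132.6°: √(L² − r² sin²θ) = 0.23338 m.
v = −0.0627·10.37·0.73610·[1 + 0.0627·-0.67688/0.23338] = -0.39147 m/s.
|v| = 0.39147 m/s.

0.391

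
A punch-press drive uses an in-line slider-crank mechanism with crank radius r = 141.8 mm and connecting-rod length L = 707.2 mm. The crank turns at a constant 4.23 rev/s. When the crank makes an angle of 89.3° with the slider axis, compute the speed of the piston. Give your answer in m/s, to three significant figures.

ω = 2π·4.23 = 26.58 rad/s
For an in-line slider-crank, x = r cosθ + √(L² − r² sin²θ), so v = −rω sinθ·[1 + r cosθ/√(L² − r² sin²θ)].
With r = 0.1418 m, L = 0.7072 m, θ = 89.3°: √(L² − r² sin²θ) = 0.69284 m.
v = −0.1418·26.58·0.99993·[1 + 0.1418·0.01222/0.69284] = -3.7779 m/s.
|v| = 3.7779 m/s.

3.78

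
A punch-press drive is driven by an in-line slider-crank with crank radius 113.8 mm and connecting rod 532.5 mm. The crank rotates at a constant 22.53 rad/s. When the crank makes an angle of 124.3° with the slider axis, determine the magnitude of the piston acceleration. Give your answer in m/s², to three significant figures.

37.0

ω = 22.53 rad/s
x(θ) = r cosθ + √(L² − r² sin²θ); with ω constant, a = ω²·d²x/dθ².
d²x/dθ² = −r cosθ − r²(cos2θ)/√u − r⁴ sin²2θ/(4u^{3/2}),  u = L² − r² sin²θ = 0.274718 m².
Substituting r = 0.1138 m, L = 0.5325 m, θ = 124.3°: d²x/dθ² = +0.072892 m.
a = ω²·d²x/dθ² = (22.53)²·(+0.072892) = +37 m/s²;  |a| = 37 m/s².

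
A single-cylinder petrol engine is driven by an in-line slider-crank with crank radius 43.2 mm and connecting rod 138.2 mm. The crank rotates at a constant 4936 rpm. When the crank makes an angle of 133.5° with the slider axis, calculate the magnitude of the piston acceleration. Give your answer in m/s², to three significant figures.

8040

ω = 2π·4936/60 = 516.9 rad/s
x(θ) = r cosθ + √(L² − r² sin²θ); with ω constant, a = ω²·d²x/dθ².
d²x/dθ² = −r cosθ − r²(cos2θ)/√u − r⁴ sin²2θ/(4u^{3/2}),  u = L² − r² sin²θ = 0.0181173 m².
Substituting r = 0.0432 m, L = 0.1382 m, θ = 133.5°: d²x/dθ² = +0.030106 m.
a = ω²·d²x/dθ² = (516.9)²·(+0.030106) = +8043.9 m/s²;  |a| = 8043.9 m/s².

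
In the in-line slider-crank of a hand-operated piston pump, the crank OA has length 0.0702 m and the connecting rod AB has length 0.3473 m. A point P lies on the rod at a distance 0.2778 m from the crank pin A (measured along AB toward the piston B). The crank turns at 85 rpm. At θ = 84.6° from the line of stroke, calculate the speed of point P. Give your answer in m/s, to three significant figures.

0.632

ω = 8.901 rad/s.  Crank-pin speed |V_A| = rω = 0.62486 m/s, perpendicular to OA.
Rod angle: sinφ = −(r/L) sinθ ⇒ φ = -11.609°; ω_rod = −rω cosθ/√(L²−r²sin²θ) = -0.17286 rad/s.
V_P = V_A + ω_rod × AP, with AP = 0.2778 m along the rod.
Components: V_Px = −rω sinθ − a·ω_rod·sinφ = -0.63175 m/s;  V_Py = rω cosθ + a·ω_rod·cosφ = +0.011768 m/s.
|V_P| = √(V_Px² + V_Py²) = 0.63186 m/s.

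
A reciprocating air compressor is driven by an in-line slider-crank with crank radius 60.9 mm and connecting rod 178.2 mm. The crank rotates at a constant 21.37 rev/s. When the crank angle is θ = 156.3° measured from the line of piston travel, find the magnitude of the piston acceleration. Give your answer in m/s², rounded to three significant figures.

743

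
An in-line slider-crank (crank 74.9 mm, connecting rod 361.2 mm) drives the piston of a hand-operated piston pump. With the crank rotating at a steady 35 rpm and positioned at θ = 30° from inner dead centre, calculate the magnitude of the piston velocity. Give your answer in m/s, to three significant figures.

0.162

ω = 2π·35/60 = 3.665 rad/s
For an in-line slider-crank, x = r cosθ + √(L² − r² sin²θ), so v = −rω sinθ·[1 + r cosθ/√(L² − r² sin²θ)].
With r = 0.0749 m, L = 0.3612 m, θ = 30°: √(L² − r² sin²θ) = 0.35925 m.
v = −0.0749·3.665·0.50000·[1 + 0.0749·0.86603/0.35925] = -0.16204 m/s.
|v| = 0.16204 m/s.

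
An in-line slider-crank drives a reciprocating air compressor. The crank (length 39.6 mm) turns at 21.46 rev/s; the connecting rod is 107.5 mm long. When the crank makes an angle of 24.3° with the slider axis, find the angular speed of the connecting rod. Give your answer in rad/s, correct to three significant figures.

ω = 134.8 rad/s (converted from 21.46 rev/s).
The rod makes angle φ with the slider axis where L sinφ = r sinθ; differentiating, L cosφ·φ̇ = r ω cosθ.
L cosφ = √(L² − r² sin²θ) = 0.10626 m.
|ω_rod| = r ω |cosθ| / √(L² − r² sin²θ) = 0.0396·134.8·0.91140/0.10626 = 45.799 rad/s.

45.8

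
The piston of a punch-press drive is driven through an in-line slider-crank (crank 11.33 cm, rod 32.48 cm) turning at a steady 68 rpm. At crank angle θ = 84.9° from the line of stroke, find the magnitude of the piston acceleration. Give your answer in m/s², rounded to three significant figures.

ω = 2π·68/60 = 7.121 rad/s
x(θ) = r cosθ + √(L² − r² sin²θ); with ω constant, a = ω²·d²x/dθ².
d²x/dθ² = −r cosθ − r²(cos2θ)/√u − r⁴ sin²2θ/(4u^{3/2}),  u = L² − r² sin²θ = 0.0927596 m².
Substituting r = 0.1133 m, L = 0.3248 m, θ = 84.9°: d²x/dθ² = +0.031365 m.
a = ω²·d²x/dθ² = (7.121)²·(+0.031365) = +1.5904 m/s²;  |a| = 1.5904 m/s².

1.59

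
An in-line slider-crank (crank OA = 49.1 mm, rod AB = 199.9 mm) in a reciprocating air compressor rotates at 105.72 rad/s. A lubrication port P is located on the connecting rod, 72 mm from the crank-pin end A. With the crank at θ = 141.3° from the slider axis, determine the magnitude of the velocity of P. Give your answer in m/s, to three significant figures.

ω = 105.7 rad/s.  Crank-pin speed |V_A| = rω = 5.1909 m/s, perpendicular to OA.
Rod angle: sinφ = −(r/L) sinθ ⇒ φ = -8.834°; ω_rod = −rω cosθ/√(L²−r²sin²θ) = +20.509 rad/s.
V_P = V_A + ω_rod × AP, with AP = 0.072 m along the rod.
Components: V_Px = −rω sinθ − a·ω_rod·sinφ = -3.0188 m/s;  V_Py = rω cosθ + a·ω_rod·cosφ = -2.592 m/s.
|V_P| = √(V_Px² + V_Py²) = 3.9789 m/s.

3.98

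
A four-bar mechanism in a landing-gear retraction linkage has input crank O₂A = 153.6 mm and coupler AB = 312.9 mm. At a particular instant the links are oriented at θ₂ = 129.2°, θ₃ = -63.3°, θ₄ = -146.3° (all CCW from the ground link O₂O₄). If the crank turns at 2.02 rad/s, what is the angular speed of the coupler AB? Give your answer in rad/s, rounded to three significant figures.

0.994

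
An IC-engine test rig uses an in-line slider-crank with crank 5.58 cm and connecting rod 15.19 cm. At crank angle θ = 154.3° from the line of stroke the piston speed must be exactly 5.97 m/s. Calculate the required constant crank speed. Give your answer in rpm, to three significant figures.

3540

For an in-line slider-crank, |v_piston| = rω|sinθ|·[1 + r cosθ/√(L² − r² sin²θ)].
With r = 0.0558 m, L = 0.1519 m, θ = 154.3°: the bracketed kinematic factor |dx/dθ| = 0.016085 m.
ω = v/|dx/dθ| = 5.97/0.016085 = 371.16 rad/s.
N = 60ω/(2π) = 3544.3 rpm.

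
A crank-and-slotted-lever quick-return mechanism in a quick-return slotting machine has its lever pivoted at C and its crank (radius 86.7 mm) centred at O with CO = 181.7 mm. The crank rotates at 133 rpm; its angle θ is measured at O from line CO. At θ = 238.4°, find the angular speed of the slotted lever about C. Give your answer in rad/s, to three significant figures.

ω = 13.93 rad/s (from 133 rpm).
Crank pin A relative to C: A = (d + r cosθ, r sinθ); lever angle φ = atan2(r sinθ, d + r cosθ).
Differentiating tanφ: φ̇ = rω(d cosθ + r)/(d² + r² + 2dr cosθ).
d² + r² + 2dr cosθ = |CA|² = 0.0240227 m²;  d cosθ + r = -0.0085082 m.
|ω_lever| = |0.0867·13.93·-0.0085082| / 0.0240227 = 0.42768 rad/s.

0.428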